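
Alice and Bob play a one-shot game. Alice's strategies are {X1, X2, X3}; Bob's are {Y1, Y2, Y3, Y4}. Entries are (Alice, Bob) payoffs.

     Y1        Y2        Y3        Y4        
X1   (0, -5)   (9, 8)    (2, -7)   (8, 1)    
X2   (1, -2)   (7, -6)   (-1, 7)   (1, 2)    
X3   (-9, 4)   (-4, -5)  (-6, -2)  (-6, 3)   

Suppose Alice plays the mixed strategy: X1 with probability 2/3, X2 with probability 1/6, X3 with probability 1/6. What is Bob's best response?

Bob's best reply maximizes expected payoff against the mix.
Y1: (2/3)·(-5) + (1/6)·(-2) + (1/6)·4 = -3
Y2: (2/3)·8 + (1/6)·(-6) + (1/6)·(-5) = 7/2
Y3: (2/3)·(-7) + (1/6)·7 + (1/6)·(-2) = -23/6
Y4: (2/3)·1 + (1/6)·2 + (1/6)·3 = 3/2
Highest expected payoff is 7/2, from Y2.

Y2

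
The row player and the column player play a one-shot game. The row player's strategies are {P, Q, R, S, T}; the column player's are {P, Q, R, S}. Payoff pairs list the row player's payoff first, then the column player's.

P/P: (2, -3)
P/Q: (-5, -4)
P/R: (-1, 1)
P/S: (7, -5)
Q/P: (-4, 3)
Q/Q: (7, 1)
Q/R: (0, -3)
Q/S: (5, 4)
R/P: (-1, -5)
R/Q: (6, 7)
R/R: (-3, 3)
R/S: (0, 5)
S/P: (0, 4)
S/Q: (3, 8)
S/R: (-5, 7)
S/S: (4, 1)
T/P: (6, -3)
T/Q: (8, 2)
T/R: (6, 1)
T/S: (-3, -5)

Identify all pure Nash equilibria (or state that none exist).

(T, Q)

Check mutual best responses: a cell is a NE iff neither player can gain by unilaterally deviating.
The row player's best responses — vs P: T (payoff 6); vs Q: T (payoff 8); vs R: T (payoff 6); vs S: P (payoff 7).
The column player's best responses — vs P: R (payoff 1); vs Q: S (payoff 4); vs R: Q (payoff 7); vs S: Q (payoff 8); vs T: Q (payoff 2).
The only mutual best response is (T, Q); neither player gains by switching there.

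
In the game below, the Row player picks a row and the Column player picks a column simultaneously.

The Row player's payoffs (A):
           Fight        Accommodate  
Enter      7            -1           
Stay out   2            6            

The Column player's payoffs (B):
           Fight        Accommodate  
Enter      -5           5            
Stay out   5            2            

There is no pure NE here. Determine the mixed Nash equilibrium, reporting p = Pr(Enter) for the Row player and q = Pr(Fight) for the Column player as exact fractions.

In a mixed NE each player is indifferent between their pure strategies, so the opponent's mix sets the indifference.
The Column player indifferent between Fight and Accommodate: p·(-5) + (1−p)·5 = p·5 + (1−p)·2 ⟹ 5 + (-10)p = 2 + 3p ⟹ p = 3/13.
The Row player indifferent between Enter and Stay out: q·7 + (1−q)·(-1) = q·2 + (1−q)·6 ⟹ (-1) + 8q = 6 + (-4)q ⟹ q = 7/12.

p = 3/13, q = 7/12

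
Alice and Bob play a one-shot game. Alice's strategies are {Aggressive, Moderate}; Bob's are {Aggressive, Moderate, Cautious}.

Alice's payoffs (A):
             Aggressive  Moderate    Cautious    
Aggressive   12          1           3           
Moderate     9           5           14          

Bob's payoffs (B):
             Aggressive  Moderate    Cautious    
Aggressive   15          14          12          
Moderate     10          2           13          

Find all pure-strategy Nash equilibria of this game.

(Aggressive, Aggressive) and (Moderate, Cautious)

Check mutual best responses: a cell is a NE iff neither player can gain by unilaterally deviating.
Alice's best responses — vs Aggressive: Aggressive (payoff 12); vs Moderate: Moderate (payoff 5); vs Cautious: Moderate (payoff 14).
Bob's best responses — vs Aggressive: Aggressive (payoff 15); vs Moderate: Cautious (payoff 13).
Mutual best responses occur at (Aggressive, Aggressive) and (Moderate, Cautious); at each, neither player gains by switching.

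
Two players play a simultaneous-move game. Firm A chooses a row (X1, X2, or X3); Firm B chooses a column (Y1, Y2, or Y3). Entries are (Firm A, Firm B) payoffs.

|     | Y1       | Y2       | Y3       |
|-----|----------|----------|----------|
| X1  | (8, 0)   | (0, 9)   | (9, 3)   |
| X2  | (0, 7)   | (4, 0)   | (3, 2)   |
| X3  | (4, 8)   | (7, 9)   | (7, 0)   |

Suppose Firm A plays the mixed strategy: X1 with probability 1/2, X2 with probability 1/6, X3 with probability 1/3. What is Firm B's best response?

Compute Firm B's expected payoff from each pure strategy against the given mix.
Y1: (1/2)·0 + (1/6)·7 + (1/3)·8 = 23/6
Y2: (1/2)·9 + (1/6)·0 + (1/3)·9 = 15/2
Y3: (1/2)·3 + (1/6)·2 + (1/3)·0 = 11/6
Highest expected payoff is 15/2, from Y2.

Y2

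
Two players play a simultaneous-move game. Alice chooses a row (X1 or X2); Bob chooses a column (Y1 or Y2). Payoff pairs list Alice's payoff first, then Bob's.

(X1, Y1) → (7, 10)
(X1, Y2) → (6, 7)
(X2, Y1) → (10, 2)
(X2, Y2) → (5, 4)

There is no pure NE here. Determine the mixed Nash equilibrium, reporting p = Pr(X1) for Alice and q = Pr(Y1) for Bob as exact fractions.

p = 2/5, q = 1/4

In a mixed NE each player is indifferent between their pure strategies, so the opponent's mix sets the indifference.
Bob indifferent between Y1 and Y2: p·10 + (1−p)·2 = p·7 + (1−p)·4 ⟹ 2 + 8p = 4 + 3p ⟹ p = 2/5.
Alice indifferent between X1 and X2: q·7 + (1−q)·6 = q·10 + (1−q)·5 ⟹ 6 + 1q = 5 + 5q ⟹ q = 1/4.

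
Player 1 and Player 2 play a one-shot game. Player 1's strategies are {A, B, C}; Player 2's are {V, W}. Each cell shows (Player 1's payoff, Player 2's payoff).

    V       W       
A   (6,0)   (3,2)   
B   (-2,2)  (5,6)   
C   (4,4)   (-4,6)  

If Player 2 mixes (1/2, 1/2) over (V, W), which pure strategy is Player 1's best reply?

A

Player 1's best reply maximizes expected payoff against the mix.
A: (1/2)·6 + (1/2)·3 = 9/2
B: (1/2)·(-2) + (1/2)·5 = 3/2
C: (1/2)·4 + (1/2)·(-4) = 0
Highest expected payoff is 9/2, from A.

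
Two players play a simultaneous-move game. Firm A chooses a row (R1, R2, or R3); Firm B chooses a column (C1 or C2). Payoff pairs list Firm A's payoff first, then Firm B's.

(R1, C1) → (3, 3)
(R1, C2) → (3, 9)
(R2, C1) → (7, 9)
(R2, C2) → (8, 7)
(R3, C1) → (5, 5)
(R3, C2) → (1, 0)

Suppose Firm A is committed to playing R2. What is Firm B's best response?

With Firm A fixed at R2, Firm B's payoffs are: C1 → 9, C2 → 7.
The maximum is 9, achieved by C1.

C1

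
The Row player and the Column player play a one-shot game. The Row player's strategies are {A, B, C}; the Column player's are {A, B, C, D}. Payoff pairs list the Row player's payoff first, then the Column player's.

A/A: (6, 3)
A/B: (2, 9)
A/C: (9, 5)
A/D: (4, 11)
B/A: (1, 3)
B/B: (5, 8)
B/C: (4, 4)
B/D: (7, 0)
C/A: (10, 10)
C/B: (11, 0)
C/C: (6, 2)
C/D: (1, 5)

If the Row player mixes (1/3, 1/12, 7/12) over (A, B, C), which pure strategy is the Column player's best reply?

A

Compute the Column player's expected payoff from each pure strategy against the given mix.
A: (1/3)·3 + (1/12)·3 + (7/12)·10 = 85/12
B: (1/3)·9 + (1/12)·8 + (7/12)·0 = 11/3
C: (1/3)·5 + (1/12)·4 + (7/12)·2 = 19/6
D: (1/3)·11 + (1/12)·0 + (7/12)·5 = 79/12
Highest expected payoff is 85/12, from A.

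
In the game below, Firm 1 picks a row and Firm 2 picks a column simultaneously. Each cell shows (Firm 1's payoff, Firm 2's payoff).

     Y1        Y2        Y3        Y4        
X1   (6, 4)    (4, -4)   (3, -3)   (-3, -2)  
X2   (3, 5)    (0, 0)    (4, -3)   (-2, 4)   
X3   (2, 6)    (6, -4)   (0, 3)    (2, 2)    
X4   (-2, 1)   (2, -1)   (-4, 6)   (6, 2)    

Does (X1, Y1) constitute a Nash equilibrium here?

Holding Firm 2 at Y1: Firm 1 gets 6 from X1, versus 3 from X2, 2 from X3, -2 from X4. No profitable deviation for Firm 1.
Holding Firm 1 at X1: Firm 2 gets 4 from Y1, versus -4 from Y2, -3 from Y3, -2 from Y4. No profitable deviation for Firm 2 either.

Yes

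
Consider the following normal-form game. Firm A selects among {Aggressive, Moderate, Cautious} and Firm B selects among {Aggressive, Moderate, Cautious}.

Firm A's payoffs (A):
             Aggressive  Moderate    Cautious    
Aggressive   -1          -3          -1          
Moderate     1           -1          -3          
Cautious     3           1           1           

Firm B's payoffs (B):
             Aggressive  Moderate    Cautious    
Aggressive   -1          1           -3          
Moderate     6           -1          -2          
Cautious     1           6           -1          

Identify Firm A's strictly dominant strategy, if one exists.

Check whether one of Firm A's strategies beats all alternatives regardless of what the opponent does.
Cautious strictly dominates: vs Aggressive: 3 > each of {-1, 1}; vs Moderate: 1 > each of {-3, -1}; vs Cautious: 1 > each of {-1, -3}.

Cautious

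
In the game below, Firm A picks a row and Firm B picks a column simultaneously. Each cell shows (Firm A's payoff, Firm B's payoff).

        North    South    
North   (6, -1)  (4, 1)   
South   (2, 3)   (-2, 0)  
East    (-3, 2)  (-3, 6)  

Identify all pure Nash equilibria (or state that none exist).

(North, South)

Find each player's best response to every opponent strategy; NE are the intersections.
Firm A's best responses — vs North: North (payoff 6); vs South: North (payoff 4).
Firm B's best responses — vs North: South (payoff 1); vs South: North (payoff 3); vs East: South (payoff 6).
The only mutual best response is (North, South); neither player gains by switching there.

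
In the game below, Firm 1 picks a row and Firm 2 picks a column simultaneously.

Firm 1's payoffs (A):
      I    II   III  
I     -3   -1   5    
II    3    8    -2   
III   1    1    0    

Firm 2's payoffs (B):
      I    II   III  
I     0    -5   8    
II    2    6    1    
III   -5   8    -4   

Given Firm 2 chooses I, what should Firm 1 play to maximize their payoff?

With Firm 2 fixed at I, Firm 1's payoffs are: I → -3, II → 3, III → 1.
The maximum is 3, achieved by II.

II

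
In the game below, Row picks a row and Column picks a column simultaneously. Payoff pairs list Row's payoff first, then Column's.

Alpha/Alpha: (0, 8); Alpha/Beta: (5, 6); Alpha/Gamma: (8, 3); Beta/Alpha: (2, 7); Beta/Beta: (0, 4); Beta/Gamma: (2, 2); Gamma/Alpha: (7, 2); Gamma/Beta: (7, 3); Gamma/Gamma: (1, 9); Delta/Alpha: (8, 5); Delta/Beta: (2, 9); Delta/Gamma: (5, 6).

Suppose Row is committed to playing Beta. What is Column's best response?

With Row fixed at Beta, Column's payoffs are: Alpha → 7, Beta → 4, Gamma → 2.
The maximum is 7, achieved by Alpha.

Alpha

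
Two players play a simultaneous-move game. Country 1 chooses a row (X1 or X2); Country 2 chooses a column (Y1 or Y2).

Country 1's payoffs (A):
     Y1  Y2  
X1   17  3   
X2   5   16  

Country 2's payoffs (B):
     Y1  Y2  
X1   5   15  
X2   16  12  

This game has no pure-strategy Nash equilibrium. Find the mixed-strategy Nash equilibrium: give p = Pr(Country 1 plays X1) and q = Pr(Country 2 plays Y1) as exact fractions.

p = 2/7, q = 13/25

Each player's mixing probability is pinned down by making the *other* player indifferent.
Country 2 indifferent between Y1 and Y2: p·5 + (1−p)·16 = p·15 + (1−p)·12 ⟹ 16 + (-11)p = 12 + 3p ⟹ p = 2/7.
Country 1 indifferent between X1 and X2: q·17 + (1−q)·3 = q·5 + (1−q)·16 ⟹ 3 + 14q = 16 + (-11)q ⟹ q = 13/25.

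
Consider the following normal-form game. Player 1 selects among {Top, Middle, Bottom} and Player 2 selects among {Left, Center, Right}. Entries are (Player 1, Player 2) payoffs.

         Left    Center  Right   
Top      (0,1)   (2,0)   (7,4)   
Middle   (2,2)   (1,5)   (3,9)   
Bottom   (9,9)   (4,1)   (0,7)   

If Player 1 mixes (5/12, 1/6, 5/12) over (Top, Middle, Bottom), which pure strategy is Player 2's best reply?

Right

Compute Player 2's expected payoff from each pure strategy against the given mix.
Left: (5/12)·1 + (1/6)·2 + (5/12)·9 = 9/2
Center: (5/12)·0 + (1/6)·5 + (5/12)·1 = 5/4
Right: (5/12)·4 + (1/6)·9 + (5/12)·7 = 73/12
Highest expected payoff is 73/12, from Right.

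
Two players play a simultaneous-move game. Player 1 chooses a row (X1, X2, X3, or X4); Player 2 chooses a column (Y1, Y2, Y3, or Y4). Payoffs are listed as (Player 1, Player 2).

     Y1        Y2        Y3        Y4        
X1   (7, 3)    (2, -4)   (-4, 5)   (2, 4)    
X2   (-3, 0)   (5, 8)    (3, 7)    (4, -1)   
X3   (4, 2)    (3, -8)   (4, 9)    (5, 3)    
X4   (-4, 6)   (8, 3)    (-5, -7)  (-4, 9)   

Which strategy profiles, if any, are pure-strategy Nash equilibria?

Find each player's best response to every opponent strategy; NE are the intersections.
Player 1's best responses — vs Y1: X1 (payoff 7); vs Y2: X4 (payoff 8); vs Y3: X3 (payoff 4); vs Y4: X3 (payoff 5).
Player 2's best responses — vs X1: Y3 (payoff 5); vs X2: Y2 (payoff 8); vs X3: Y3 (payoff 9); vs X4: Y4 (payoff 9).
The only mutual best response is (X3, Y3); neither player gains by switching there.

(X3, Y3)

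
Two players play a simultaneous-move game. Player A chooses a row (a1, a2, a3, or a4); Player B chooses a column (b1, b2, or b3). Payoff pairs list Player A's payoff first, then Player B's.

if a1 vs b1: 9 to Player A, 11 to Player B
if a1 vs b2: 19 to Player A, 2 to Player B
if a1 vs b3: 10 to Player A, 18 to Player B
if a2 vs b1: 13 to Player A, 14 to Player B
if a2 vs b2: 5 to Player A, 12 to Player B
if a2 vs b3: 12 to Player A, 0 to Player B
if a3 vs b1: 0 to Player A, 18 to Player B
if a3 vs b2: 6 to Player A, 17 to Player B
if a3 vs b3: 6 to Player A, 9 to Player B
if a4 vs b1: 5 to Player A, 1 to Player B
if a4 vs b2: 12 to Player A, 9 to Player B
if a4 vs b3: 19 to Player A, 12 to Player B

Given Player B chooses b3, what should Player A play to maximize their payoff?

a4

With Player B fixed at b3, Player A's payoffs are: a1 → 10, a2 → 12, a3 → 6, a4 → 19.
The maximum is 19, achieved by a4.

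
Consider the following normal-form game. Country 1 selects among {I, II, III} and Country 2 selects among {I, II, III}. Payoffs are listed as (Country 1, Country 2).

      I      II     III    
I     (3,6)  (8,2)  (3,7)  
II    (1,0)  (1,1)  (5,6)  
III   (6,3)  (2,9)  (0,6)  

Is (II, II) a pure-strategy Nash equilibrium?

Holding Country 2 at II: Country 1 gets 1 from II but could get 8 by switching to I. Country 1 has a profitable deviation.

No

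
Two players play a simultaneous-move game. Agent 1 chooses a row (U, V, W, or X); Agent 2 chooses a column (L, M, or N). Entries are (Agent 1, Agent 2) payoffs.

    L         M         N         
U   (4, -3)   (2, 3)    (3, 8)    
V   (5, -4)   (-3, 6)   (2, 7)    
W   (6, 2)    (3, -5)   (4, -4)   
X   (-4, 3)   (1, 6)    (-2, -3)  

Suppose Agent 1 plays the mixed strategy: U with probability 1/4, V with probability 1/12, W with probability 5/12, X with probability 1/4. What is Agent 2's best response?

M

Agent 2's best reply maximizes expected payoff against the mix.
L: (1/4)·(-3) + (1/12)·(-4) + (5/12)·2 + (1/4)·3 = 1/2
M: (1/4)·3 + (1/12)·6 + (5/12)·(-5) + (1/4)·6 = 2/3
N: (1/4)·8 + (1/12)·7 + (5/12)·(-4) + (1/4)·(-3) = 1/6
Highest expected payoff is 2/3, from M.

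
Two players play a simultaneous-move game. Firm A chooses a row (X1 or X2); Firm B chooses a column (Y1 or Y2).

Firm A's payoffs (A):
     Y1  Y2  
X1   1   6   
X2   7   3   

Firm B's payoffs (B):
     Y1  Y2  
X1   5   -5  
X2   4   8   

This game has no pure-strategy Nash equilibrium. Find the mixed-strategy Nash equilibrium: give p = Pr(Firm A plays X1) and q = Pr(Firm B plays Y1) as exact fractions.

p = 2/7, q = 1/3

Each player's mixing probability is pinned down by making the *other* player indifferent.
Firm B indifferent between Y1 and Y2: p·5 + (1−p)·4 = p·(-5) + (1−p)·8 ⟹ 4 + 1p = 8 + (-13)p ⟹ p = 2/7.
Firm A indifferent between X1 and X2: q·1 + (1−q)·6 = q·7 + (1−q)·3 ⟹ 6 + (-5)q = 3 + 4q ⟹ q = 1/3.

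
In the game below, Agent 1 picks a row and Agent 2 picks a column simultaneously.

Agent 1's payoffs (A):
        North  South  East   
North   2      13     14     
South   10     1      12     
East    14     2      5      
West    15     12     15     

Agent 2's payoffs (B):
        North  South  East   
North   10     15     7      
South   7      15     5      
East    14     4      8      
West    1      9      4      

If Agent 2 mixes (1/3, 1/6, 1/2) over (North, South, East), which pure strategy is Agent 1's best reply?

West

Agent 1's best reply maximizes expected payoff against the mix.
North: (1/3)·2 + (1/6)·13 + (1/2)·14 = 59/6
South: (1/3)·10 + (1/6)·1 + (1/2)·12 = 19/2
East: (1/3)·14 + (1/6)·2 + (1/2)·5 = 15/2
West: (1/3)·15 + (1/6)·12 + (1/2)·15 = 29/2
Highest expected payoff is 29/2, from West.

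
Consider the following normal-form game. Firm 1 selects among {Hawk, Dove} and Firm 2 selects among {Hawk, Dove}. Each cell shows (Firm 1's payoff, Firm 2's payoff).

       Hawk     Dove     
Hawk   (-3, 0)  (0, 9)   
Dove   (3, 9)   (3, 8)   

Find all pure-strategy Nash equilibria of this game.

(Dove, Hawk)

Check mutual best responses: a cell is a NE iff neither player can gain by unilaterally deviating.
Firm 1's best responses — vs Hawk: Dove (payoff 3); vs Dove: Dove (payoff 3).
Firm 2's best responses — vs Hawk: Dove (payoff 9); vs Dove: Hawk (payoff 9).
The only mutual best response is (Dove, Hawk); neither player gains by switching there.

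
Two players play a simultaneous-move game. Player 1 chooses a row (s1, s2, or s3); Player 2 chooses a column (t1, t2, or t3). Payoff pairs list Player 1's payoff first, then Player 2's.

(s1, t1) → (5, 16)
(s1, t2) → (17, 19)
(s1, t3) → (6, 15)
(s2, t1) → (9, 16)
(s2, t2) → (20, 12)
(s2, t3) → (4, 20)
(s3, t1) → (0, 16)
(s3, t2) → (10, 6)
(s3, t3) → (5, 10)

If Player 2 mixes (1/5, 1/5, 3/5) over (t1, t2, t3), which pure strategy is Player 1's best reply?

Compute Player 1's expected payoff from each pure strategy against the given mix.
s1: (1/5)·5 + (1/5)·17 + (3/5)·6 = 8
s2: (1/5)·9 + (1/5)·20 + (3/5)·4 = 41/5
s3: (1/5)·0 + (1/5)·10 + (3/5)·5 = 5
Highest expected payoff is 41/5, from s2.

s2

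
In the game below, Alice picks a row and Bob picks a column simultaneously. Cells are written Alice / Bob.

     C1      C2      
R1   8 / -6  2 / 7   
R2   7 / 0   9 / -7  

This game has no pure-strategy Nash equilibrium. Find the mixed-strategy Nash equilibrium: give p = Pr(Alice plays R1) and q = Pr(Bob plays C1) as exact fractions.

p = 7/20, q = 7/8

Each player's mixing probability is pinned down by making the *other* player indifferent.
Bob indifferent between C1 and C2: p·(-6) + (1−p)·0 = p·7 + (1−p)·(-7) ⟹ 0 + (-6)p = (-7) + 14p ⟹ p = 7/20.
Alice indifferent between R1 and R2: q·8 + (1−q)·2 = q·7 + (1−q)·9 ⟹ 2 + 6q = 9 + (-2)q ⟹ q = 7/8.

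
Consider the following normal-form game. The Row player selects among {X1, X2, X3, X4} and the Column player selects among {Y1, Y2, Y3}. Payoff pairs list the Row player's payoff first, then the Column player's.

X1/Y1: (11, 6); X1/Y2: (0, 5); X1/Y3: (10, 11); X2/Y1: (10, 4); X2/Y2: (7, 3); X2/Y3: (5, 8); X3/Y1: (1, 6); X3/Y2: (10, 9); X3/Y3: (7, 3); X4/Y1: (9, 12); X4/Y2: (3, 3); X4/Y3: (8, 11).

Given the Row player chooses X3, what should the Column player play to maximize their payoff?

Y2

With the Row player fixed at X3, the Column player's payoffs are: Y1 → 6, Y2 → 9, Y3 → 3.
The maximum is 9, achieved by Y2.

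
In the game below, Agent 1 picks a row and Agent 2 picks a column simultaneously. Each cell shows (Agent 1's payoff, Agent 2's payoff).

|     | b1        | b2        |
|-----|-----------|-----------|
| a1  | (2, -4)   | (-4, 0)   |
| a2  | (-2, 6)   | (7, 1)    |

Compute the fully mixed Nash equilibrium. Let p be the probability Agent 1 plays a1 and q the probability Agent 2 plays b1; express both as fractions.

p = 5/9, q = 11/15

In a mixed NE each player is indifferent between their pure strategies, so the opponent's mix sets the indifference.
Agent 2 indifferent between b1 and b2: p·(-4) + (1−p)·6 = p·0 + (1−p)·1 ⟹ 6 + (-10)p = 1 + (-1)p ⟹ p = 5/9.
Agent 1 indifferent between a1 and a2: q·2 + (1−q)·(-4) = q·(-2) + (1−q)·7 ⟹ (-4) + 6q = 7 + (-9)q ⟹ q = 11/15.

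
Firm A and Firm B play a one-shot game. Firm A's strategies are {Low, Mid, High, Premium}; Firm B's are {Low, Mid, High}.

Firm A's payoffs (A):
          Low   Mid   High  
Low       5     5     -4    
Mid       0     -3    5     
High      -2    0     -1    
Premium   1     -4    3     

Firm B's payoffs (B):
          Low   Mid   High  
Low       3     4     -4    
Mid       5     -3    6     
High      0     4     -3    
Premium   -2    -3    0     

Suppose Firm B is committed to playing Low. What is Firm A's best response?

Low

With Firm B fixed at Low, Firm A's payoffs are: Low → 5, Mid → 0, High → -2, Premium → 1.
The maximum is 5, achieved by Low.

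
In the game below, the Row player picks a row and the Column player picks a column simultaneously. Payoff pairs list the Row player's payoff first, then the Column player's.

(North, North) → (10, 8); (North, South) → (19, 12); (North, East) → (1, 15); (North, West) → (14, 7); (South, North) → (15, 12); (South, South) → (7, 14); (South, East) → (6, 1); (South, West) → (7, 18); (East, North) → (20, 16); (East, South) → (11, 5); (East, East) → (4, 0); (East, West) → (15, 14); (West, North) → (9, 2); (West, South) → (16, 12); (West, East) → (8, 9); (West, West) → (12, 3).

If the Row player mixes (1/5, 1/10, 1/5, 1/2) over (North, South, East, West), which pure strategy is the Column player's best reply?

The Column player's best reply maximizes expected payoff against the mix.
North: (1/5)·8 + (1/10)·12 + (1/5)·16 + (1/2)·2 = 7
South: (1/5)·12 + (1/10)·14 + (1/5)·5 + (1/2)·12 = 54/5
East: (1/5)·15 + (1/10)·1 + (1/5)·0 + (1/2)·9 = 38/5
West: (1/5)·7 + (1/10)·18 + (1/5)·14 + (1/2)·3 = 15/2
Highest expected payoff is 54/5, from South.

South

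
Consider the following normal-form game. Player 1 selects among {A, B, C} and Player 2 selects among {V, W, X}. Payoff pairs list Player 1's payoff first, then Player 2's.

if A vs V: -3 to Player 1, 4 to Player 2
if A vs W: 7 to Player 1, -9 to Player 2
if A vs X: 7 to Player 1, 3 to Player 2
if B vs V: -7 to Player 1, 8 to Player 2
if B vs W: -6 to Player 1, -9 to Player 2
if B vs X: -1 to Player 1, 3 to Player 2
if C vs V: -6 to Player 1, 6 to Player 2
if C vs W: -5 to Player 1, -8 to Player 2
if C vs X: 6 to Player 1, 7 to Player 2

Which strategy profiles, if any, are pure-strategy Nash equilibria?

Check mutual best responses: a cell is a NE iff neither player can gain by unilaterally deviating.
Player 1's best responses — vs V: A (payoff -3); vs W: A (payoff 7); vs X: A (payoff 7).
Player 2's best responses — vs A: V (payoff 4); vs B: V (payoff 8); vs C: X (payoff 7).
The only mutual best response is (A, V); neither player gains by switching there.

(A, V)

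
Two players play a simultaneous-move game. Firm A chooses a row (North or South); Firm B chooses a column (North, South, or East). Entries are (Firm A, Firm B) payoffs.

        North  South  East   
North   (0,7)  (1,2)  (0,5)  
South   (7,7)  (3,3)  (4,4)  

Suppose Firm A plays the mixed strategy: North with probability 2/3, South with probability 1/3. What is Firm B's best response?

Firm B's best reply maximizes expected payoff against the mix.
North: (2/3)·7 + (1/3)·7 = 7
South: (2/3)·2 + (1/3)·3 = 7/3
East: (2/3)·5 + (1/3)·4 = 14/3
Highest expected payoff is 7, from North.

North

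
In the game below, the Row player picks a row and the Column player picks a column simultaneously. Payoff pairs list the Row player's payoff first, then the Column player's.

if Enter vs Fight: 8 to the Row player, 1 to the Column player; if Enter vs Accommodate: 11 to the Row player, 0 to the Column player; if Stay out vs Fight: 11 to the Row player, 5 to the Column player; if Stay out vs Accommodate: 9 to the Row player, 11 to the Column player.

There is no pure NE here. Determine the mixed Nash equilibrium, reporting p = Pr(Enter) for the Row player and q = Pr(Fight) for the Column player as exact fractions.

Each player's mixing probability is pinned down by making the *other* player indifferent.
The Column player indifferent between Fight and Accommodate: p·1 + (1−p)·5 = p·0 + (1−p)·11 ⟹ 5 + (-4)p = 11 + (-11)p ⟹ p = 6/7.
The Row player indifferent between Enter and Stay out: q·8 + (1−q)·11 = q·11 + (1−q)·9 ⟹ 11 + (-3)q = 9 + 2q ⟹ q = 2/5.

p = 6/7, q = 2/5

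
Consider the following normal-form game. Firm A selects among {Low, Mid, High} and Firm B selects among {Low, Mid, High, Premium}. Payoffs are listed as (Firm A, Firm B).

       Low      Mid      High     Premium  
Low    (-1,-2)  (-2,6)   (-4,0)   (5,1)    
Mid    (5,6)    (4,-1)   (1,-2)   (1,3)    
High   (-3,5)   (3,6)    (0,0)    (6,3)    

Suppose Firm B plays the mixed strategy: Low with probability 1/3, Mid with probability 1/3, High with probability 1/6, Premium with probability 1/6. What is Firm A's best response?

Compute Firm A's expected payoff from each pure strategy against the given mix.
Low: (1/3)·(-1) + (1/3)·(-2) + (1/6)·(-4) + (1/6)·5 = -5/6
Mid: (1/3)·5 + (1/3)·4 + (1/6)·1 + (1/6)·1 = 10/3
High: (1/3)·(-3) + (1/3)·3 + (1/6)·0 + (1/6)·6 = 1
Highest expected payoff is 10/3, from Mid.

Mid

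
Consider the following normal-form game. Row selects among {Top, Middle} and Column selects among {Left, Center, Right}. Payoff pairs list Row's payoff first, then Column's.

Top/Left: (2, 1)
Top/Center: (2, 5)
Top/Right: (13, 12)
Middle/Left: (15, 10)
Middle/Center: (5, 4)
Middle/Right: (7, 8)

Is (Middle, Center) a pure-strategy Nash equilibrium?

Holding Column at Center: Row gets 5 from Middle, versus 2 from Top. No profitable deviation for Row.
Holding Row at Middle: Column gets 4 from Center but could get 10 by switching to Left. Column has a profitable deviation.

No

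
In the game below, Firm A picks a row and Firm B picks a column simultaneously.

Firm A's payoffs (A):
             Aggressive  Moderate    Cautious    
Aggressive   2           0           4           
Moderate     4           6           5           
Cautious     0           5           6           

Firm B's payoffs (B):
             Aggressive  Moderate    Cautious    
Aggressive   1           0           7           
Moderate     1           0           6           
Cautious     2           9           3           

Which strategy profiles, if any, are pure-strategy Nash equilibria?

None

A profile is a Nash equilibrium when each player is best-responding to the other.
Firm A's best responses — vs Aggressive: Moderate (payoff 4); vs Moderate: Moderate (payoff 6); vs Cautious: Cautious (payoff 6).
Firm B's best responses — vs Aggressive: Cautious (payoff 7); vs Moderate: Cautious (payoff 6); vs Cautious: Moderate (payoff 9).
No cell has both players best-responding. For instance, Firm A's best reply to Moderate is Moderate, but against Moderate Firm B prefers Cautious over Moderate.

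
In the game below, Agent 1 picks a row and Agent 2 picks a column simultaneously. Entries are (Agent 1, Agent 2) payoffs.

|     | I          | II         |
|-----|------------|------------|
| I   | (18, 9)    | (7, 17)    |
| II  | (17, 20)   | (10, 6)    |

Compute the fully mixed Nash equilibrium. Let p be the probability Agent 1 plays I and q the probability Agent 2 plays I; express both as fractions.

Each player's mixing probability is pinned down by making the *other* player indifferent.
Agent 2 indifferent between I and II: p·9 + (1−p)·20 = p·17 + (1−p)·6 ⟹ 20 + (-11)p = 6 + 11p ⟹ p = 7/11.
Agent 1 indifferent between I and II: q·18 + (1−q)·7 = q·17 + (1−q)·10 ⟹ 7 + 11q = 10 + 7q ⟹ q = 3/4.

p = 7/11, q = 3/4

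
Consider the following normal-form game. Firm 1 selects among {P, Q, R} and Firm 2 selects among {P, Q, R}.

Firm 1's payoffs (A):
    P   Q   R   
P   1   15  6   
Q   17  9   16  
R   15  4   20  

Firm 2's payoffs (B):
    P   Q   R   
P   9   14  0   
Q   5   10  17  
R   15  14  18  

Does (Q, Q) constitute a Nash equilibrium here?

Holding Firm 2 at Q: Firm 1 gets 9 from Q but could get 15 by switching to P. Firm 1 has a profitable deviation.

No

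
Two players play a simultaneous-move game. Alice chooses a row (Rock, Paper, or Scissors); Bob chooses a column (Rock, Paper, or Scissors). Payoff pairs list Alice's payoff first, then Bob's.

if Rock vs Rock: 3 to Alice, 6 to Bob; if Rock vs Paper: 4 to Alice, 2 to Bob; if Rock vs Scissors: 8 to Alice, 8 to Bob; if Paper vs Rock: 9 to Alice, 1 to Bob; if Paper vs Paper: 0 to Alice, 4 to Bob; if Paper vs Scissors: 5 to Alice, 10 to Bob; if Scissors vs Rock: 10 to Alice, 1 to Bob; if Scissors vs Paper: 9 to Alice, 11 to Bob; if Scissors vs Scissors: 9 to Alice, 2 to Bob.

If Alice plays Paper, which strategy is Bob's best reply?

Scissors

With Alice fixed at Paper, Bob's payoffs are: Rock → 1, Paper → 4, Scissors → 10.
The maximum is 10, achieved by Scissors.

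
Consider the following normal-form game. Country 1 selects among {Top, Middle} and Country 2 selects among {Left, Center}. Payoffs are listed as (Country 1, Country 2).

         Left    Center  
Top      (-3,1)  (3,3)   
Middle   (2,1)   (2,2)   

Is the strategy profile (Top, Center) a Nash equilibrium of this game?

Holding Country 2 at Center: Country 1 gets 3 from Top, versus 2 from Middle. No profitable deviation for Country 1.
Holding Country 1 at Top: Country 2 gets 3 from Center, versus 1 from Left. No profitable deviation for Country 2 either.

Yes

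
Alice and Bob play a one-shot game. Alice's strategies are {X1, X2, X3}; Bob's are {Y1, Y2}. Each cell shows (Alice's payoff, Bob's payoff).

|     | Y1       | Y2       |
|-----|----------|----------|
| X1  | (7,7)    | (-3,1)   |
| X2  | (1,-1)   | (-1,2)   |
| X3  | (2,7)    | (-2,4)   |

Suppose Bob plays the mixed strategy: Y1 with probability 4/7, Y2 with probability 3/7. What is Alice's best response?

Compute Alice's expected payoff from each pure strategy against the given mix.
X1: (4/7)·7 + (3/7)·(-3) = 19/7
X2: (4/7)·1 + (3/7)·(-1) = 1/7
X3: (4/7)·2 + (3/7)·(-2) = 2/7
Highest expected payoff is 19/7, from X1.

X1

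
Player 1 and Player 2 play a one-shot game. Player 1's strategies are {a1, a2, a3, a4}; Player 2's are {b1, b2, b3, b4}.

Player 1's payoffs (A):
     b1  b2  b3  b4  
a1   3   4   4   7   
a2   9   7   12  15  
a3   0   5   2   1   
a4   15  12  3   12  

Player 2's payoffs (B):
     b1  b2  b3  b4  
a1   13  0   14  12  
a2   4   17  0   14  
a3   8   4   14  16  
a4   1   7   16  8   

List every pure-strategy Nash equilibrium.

Find each player's best response to every opponent strategy; NE are the intersections.
Player 1's best responses — vs b1: a4 (payoff 15); vs b2: a4 (payoff 12); vs b3: a2 (payoff 12); vs b4: a2 (payoff 15).
Player 2's best responses — vs a1: b3 (payoff 14); vs a2: b2 (payoff 17); vs a3: b4 (payoff 16); vs a4: b3 (payoff 16).
No cell has both players best-responding. For instance, Player 1's best reply to b2 is a4, but against a4 Player 2 prefers b3 over b2.

There is no pure-strategy Nash equilibrium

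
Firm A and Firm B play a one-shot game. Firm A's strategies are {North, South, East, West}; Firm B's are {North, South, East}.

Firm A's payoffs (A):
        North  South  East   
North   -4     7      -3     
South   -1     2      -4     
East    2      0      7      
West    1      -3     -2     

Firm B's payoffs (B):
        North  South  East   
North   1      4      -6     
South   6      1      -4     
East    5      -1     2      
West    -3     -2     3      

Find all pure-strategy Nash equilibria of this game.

Find each player's best response to every opponent strategy; NE are the intersections.
Firm A's best responses — vs North: East (payoff 2); vs South: North (payoff 7); vs East: East (payoff 7).
Firm B's best responses — vs North: South (payoff 4); vs South: North (payoff 6); vs East: North (payoff 5); vs West: East (payoff 3).
Mutual best responses occur at (North, South) and (East, North); at each, neither player gains by switching.

(North, South) and (East, North)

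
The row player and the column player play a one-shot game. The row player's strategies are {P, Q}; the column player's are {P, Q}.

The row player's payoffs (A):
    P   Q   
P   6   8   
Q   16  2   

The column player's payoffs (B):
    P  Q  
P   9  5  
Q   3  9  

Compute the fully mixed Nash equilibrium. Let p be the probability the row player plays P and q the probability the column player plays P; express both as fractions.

p = 3/5, q = 3/8

In a mixed NE each player is indifferent between their pure strategies, so the opponent's mix sets the indifference.
The column player indifferent between P and Q: p·9 + (1−p)·3 = p·5 + (1−p)·9 ⟹ 3 + 6p = 9 + (-4)p ⟹ p = 3/5.
The row player indifferent between P and Q: q·6 + (1−q)·8 = q·16 + (1−q)·2 ⟹ 8 + (-2)q = 2 + 14q ⟹ q = 3/8.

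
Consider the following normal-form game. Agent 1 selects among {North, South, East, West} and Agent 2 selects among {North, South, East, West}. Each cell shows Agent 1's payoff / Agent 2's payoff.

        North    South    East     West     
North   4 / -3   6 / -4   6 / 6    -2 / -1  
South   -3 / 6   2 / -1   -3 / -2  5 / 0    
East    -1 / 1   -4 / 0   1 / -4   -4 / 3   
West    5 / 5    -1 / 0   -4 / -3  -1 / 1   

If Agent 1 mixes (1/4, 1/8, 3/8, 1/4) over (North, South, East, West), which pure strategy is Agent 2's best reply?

North

Agent 2's best reply maximizes expected payoff against the mix.
North: (1/4)·(-3) + (1/8)·6 + (3/8)·1 + (1/4)·5 = 13/8
South: (1/4)·(-4) + (1/8)·(-1) + (3/8)·0 + (1/4)·0 = -9/8
East: (1/4)·6 + (1/8)·(-2) + (3/8)·(-4) + (1/4)·(-3) = -1
West: (1/4)·(-1) + (1/8)·0 + (3/8)·3 + (1/4)·1 = 9/8
Highest expected payoff is 13/8, from North.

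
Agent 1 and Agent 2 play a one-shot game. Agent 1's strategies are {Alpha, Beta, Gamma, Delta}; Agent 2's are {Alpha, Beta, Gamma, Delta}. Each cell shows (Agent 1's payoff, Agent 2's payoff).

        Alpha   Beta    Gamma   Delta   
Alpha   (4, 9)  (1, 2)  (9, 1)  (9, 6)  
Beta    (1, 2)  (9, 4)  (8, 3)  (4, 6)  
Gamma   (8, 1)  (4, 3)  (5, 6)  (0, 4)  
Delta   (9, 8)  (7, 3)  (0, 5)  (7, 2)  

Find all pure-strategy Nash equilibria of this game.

Check mutual best responses: a cell is a NE iff neither player can gain by unilaterally deviating.
Agent 1's best responses — vs Alpha: Delta (payoff 9); vs Beta: Beta (payoff 9); vs Gamma: Alpha (payoff 9); vs Delta: Alpha (payoff 9).
Agent 2's best responses — vs Alpha: Alpha (payoff 9); vs Beta: Delta (payoff 6); vs Gamma: Gamma (payoff 6); vs Delta: Alpha (payoff 8).
The only mutual best response is (Delta, Alpha); neither player gains by switching there.

(Delta, Alpha)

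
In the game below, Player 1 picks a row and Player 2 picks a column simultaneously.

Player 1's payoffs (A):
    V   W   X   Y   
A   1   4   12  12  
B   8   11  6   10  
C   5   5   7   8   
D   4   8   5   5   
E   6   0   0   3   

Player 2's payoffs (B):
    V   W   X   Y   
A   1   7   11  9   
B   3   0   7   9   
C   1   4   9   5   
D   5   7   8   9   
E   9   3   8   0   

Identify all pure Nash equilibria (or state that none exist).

(A, X)

Find each player's best response to every opponent strategy; NE are the intersections.
Player 1's best responses — vs V: B (payoff 8); vs W: B (payoff 11); vs X: A (payoff 12); vs Y: A (payoff 12).
Player 2's best responses — vs A: X (payoff 11); vs B: Y (payoff 9); vs C: X (payoff 9); vs D: Y (payoff 9); vs E: V (payoff 9).
The only mutual best response is (A, X); neither player gains by switching there.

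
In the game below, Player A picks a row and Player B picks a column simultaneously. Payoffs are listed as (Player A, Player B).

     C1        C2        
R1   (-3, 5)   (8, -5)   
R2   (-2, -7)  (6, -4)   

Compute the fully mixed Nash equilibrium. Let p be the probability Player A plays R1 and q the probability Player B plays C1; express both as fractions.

p = 3/13, q = 2/3

In a mixed NE each player is indifferent between their pure strategies, so the opponent's mix sets the indifference.
Player B indifferent between C1 and C2: p·5 + (1−p)·(-7) = p·(-5) + (1−p)·(-4) ⟹ (-7) + 12p = (-4) + (-1)p ⟹ p = 3/13.
Player A indifferent between R1 and R2: q·(-3) + (1−q)·8 = q·(-2) + (1−q)·6 ⟹ 8 + (-11)q = 6 + (-8)q ⟹ q = 2/3.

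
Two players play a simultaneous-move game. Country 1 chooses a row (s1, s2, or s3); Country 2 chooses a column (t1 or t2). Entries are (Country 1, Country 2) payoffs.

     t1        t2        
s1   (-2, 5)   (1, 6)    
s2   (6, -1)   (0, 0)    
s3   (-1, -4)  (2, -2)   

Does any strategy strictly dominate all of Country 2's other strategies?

A strategy is strictly dominant if it gives Country 2 a strictly higher payoff than every other strategy, against every choice by the opponent.
t2 strictly dominates: vs s1: 6 > 5; vs s2: 0 > -1; vs s3: -2 > -4.

t2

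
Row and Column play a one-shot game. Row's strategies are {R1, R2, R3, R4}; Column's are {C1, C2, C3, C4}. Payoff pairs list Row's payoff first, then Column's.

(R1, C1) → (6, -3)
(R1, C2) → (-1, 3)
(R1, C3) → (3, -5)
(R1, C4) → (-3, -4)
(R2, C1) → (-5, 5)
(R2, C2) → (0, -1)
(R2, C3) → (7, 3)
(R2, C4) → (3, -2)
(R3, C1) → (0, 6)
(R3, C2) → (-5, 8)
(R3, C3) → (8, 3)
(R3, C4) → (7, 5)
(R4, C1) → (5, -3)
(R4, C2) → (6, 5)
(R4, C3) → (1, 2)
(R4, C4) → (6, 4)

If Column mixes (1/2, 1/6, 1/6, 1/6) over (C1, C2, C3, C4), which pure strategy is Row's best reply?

Row's best reply maximizes expected payoff against the mix.
R1: (1/2)·6 + (1/6)·(-1) + (1/6)·3 + (1/6)·(-3) = 17/6
R2: (1/2)·(-5) + (1/6)·0 + (1/6)·7 + (1/6)·3 = -5/6
R3: (1/2)·0 + (1/6)·(-5) + (1/6)·8 + (1/6)·7 = 5/3
R4: (1/2)·5 + (1/6)·6 + (1/6)·1 + (1/6)·6 = 14/3
Highest expected payoff is 14/3, from R4.

R4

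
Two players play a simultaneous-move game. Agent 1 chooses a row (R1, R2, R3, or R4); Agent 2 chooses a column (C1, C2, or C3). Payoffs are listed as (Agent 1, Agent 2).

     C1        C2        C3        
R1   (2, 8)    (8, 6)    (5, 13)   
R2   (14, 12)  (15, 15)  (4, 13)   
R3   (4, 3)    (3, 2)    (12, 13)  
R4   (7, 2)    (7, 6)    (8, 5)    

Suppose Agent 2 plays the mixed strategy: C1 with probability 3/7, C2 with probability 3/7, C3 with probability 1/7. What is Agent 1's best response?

Agent 1's best reply maximizes expected payoff against the mix.
R1: (3/7)·2 + (3/7)·8 + (1/7)·5 = 5
R2: (3/7)·14 + (3/7)·15 + (1/7)·4 = 13
R3: (3/7)·4 + (3/7)·3 + (1/7)·12 = 33/7
R4: (3/7)·7 + (3/7)·7 + (1/7)·8 = 50/7
Highest expected payoff is 13, from R2.

R2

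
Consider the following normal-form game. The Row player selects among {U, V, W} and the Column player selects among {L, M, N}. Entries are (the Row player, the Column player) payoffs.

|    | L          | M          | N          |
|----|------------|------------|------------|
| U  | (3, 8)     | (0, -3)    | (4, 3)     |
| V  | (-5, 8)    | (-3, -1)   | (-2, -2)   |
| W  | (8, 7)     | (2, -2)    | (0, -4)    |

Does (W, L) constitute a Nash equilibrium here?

Holding the Column player at L: the Row player gets 8 from W, versus 3 from U, -5 from V. No profitable deviation for the Row player.
Holding the Row player at W: the Column player gets 7 from L, versus -2 from M, -4 from N. No profitable deviation for the Column player either.

Yes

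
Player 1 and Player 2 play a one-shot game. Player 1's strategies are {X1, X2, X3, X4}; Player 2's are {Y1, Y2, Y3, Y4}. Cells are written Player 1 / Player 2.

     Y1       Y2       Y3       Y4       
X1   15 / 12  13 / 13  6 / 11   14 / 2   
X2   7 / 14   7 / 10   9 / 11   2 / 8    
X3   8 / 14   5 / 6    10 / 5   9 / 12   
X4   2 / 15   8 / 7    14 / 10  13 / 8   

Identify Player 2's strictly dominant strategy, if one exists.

Check whether one of Player 2's strategies beats all alternatives regardless of what the opponent does.
Y1 is not dominant: against X1, Y2 gives 13 > 12.
Y2 is not dominant: against X2, Y1 gives 14 > 10.
Y3 is not dominant: against X1, Y1 gives 12 > 11.
Y4 is not dominant: against X1, Y1 gives 12 > 2.
No single strategy is best against every opponent action.

None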